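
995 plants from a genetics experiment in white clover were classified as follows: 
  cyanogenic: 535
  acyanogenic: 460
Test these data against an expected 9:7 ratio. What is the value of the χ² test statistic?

Expected counts for N = 995 under a 9:7 ratio (total parts = 16):
  cyanogenic: 995 × 9/16 = 559.6875
  acyanogenic: 995 × 7/16 = 435.3125
χ² = Σ (O − E)² / E
  cyanogenic: (535 − 559.6875)² / 559.6875 = 1.0890
  acyanogenic: (460 − 435.3125)² / 435.3125 = 1.4001
χ² = 1.0890 + 1.4001 = 2.4891 ≈ 2.489

2.489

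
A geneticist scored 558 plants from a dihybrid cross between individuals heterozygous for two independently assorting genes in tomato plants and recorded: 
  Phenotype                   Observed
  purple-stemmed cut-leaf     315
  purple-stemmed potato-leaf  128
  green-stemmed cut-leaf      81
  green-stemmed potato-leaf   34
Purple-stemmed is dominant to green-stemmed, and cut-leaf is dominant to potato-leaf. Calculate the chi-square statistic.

10.583

A dihybrid F₂ with independent assortment and complete dominance at both loci gives a 9:3:3:1 phenotypic ratio.
Expected counts for N = 558 under a 9:3:3:1 ratio (total parts = 16):
  purple-stemmed cut-leaf: 558 × 9/16 = 313.875
  purple-stemmed potato-leaf: 558 × 3/16 = 104.625
  green-stemmed cut-leaf: 558 × 3/16 = 104.625
  green-stemmed potato-leaf: 558 × 1/16 = 34.875
χ² = Σ (O − E)² / E
  purple-stemmed cut-leaf: (315 − 313.875)² / 313.875 = 0.0040
  purple-stemmed potato-leaf: (128 − 104.625)² / 104.625 = 5.2224
  green-stemmed cut-leaf: (81 − 104.625)² / 104.625 = 5.3347
  green-stemmed potato-leaf: (34 − 34.875)² / 34.875 = 0.0220
χ² = 0.0040 + 5.2224 + 5.3347 + 0.0220 = 10.5831 ≈ 10.583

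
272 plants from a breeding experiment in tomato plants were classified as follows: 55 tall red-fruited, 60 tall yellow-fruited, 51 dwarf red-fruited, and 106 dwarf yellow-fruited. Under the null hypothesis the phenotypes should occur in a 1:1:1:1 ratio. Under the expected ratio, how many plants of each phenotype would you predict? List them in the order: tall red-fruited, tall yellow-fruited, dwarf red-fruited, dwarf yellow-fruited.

68, 68, 68, 68

Expected counts for N = 272 under a 1:1:1:1 ratio (total parts = 4):
  tall red-fruited: 272 × 1/4 = 68
  tall yellow-fruited: 272 × 1/4 = 68
  dwarf red-fruited: 272 × 1/4 = 68
  dwarf yellow-fruited: 272 × 1/4 = 68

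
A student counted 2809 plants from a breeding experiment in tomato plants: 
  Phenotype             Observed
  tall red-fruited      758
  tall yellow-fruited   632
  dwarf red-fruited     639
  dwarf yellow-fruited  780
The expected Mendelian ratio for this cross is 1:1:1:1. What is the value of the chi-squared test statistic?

25.758

The 1:1:1:1 ratio has 4 parts, so with N = 2809 the expected counts are:
  tall red-fruited: 2809 × 1/4 = 702.25
  tall yellow-fruited: 2809 × 1/4 = 702.25
  dwarf red-fruited: 2809 × 1/4 = 702.25
  dwarf yellow-fruited: 2809 × 1/4 = 702.25
χ² = Σ (O − E)² / E
  tall red-fruited: (758 − 702.25)² / 702.25 = 4.4259
  tall yellow-fruited: (632 − 702.25)² / 702.25 = 7.0275
  dwarf red-fruited: (639 − 702.25)² / 702.25 = 5.6968
  dwarf yellow-fruited: (780 − 702.25)² / 702.25 = 8.6081
χ² = 4.4259 + 7.0275 + 5.6968 + 8.6081 = 25.7583 ≈ 25.758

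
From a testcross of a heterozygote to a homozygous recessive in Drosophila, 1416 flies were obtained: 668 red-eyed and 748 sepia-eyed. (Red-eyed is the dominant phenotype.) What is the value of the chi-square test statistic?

A testcross of a heterozygote (Aa × aa) gives a 1:1 phenotypic ratio.
The 1:1 ratio has 2 parts, so with N = 1416 the expected counts are:
  red-eyed: 1416 × 1/2 = 708
  sepia-eyed: 1416 × 1/2 = 708
χ² = Σ (O − E)² / E
  red-eyed: (668 − 708)² / 708 = 2.2599
  sepia-eyed: (748 − 708)² / 708 = 2.2599
χ² = 2.2599 + 2.2599 = 4.5198 ≈ 4.520

4.520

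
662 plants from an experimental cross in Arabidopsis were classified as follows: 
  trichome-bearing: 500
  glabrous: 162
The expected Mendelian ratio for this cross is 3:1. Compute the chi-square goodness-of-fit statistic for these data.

Total ratio parts = 4. Expected numbers out of 662:
  trichome-bearing: 662 × 3/4 = 496.5
  glabrous: 662 × 1/4 = 165.5
χ² = Σ (O − E)² / E
  trichome-bearing: (500 − 496.5)² / 496.5 = 0.0247
  glabrous: (162 − 165.5)² / 165.5 = 0.0740
χ² = 0.0247 + 0.0740 = 0.0987 ≈ 0.099

0.099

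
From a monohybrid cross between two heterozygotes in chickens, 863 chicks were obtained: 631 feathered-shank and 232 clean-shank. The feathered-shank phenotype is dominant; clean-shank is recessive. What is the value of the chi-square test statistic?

For a monohybrid cross between heterozygotes with complete dominance, the expected phenotypic ratio is 3:1.
Under the 3:1 hypothesis (Σ ratio = 4, N = 863):
  feathered-shank: 863 × 3/4 = 647.25
  clean-shank: 863 × 1/4 = 215.75
χ² = Σ (O − E)² / E
  feathered-shank: (631 − 647.25)² / 647.25 = 0.4080
  clean-shank: (232 − 215.75)² / 215.75 = 1.2239
χ² = 0.4080 + 1.2239 = 1.6319 ≈ 1.632

1.632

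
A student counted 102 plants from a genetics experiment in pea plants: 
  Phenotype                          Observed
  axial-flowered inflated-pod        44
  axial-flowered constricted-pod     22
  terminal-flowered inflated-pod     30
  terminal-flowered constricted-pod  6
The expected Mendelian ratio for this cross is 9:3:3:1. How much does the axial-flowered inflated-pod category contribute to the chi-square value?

The 9:3:3:1 ratio has 16 parts, so with N = 102 the expected counts are:
  axial-flowered inflated-pod: 102 × 9/16 = 57.375
  axial-flowered constricted-pod: 102 × 3/16 = 19.125
  terminal-flowered inflated-pod: 102 × 3/16 = 19.125
  terminal-flowered constricted-pod: 102 × 1/16 = 6.375
Contribution of axial-flowered inflated-pod: (44 − 57.375)² / 57.375 = 3.1179

3.118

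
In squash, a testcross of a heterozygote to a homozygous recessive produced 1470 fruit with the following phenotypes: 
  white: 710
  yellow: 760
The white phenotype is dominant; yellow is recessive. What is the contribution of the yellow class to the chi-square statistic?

A testcross of a heterozygote (Aa × aa) gives a 1:1 phenotypic ratio.
Expected counts for N = 1470 under a 1:1 ratio (total parts = 2):
  white: 1470 × 1/2 = 735
  yellow: 1470 × 1/2 = 735
Contribution of yellow: (760 − 735)² / 735 = 0.8503

0.850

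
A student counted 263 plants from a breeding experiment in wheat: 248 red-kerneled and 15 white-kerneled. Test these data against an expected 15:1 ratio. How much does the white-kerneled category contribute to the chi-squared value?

0.126

The 15:1 ratio has 16 parts, so with N = 263 the expected counts are:
  red-kerneled: 263 × 15/16 = 246.5625
  white-kerneled: 263 × 1/16 = 16.4375
Contribution of white-kerneled: (15 − 16.4375)² / 16.4375 = 0.1257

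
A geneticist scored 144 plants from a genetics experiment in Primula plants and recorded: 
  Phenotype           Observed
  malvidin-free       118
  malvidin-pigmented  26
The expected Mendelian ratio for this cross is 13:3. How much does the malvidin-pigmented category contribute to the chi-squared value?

0.037

Expected counts for N = 144 under a 13:3 ratio (total parts = 16):
  malvidin-free: 144 × 13/16 = 117
  malvidin-pigmented: 144 × 3/16 = 27
Contribution of malvidin-pigmented: (26 − 27)² / 27 = 0.0370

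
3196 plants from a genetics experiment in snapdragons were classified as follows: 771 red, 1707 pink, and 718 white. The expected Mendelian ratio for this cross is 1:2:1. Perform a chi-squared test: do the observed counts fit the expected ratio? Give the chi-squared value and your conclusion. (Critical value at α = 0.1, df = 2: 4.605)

The 1:2:1 ratio has 4 parts, so with N = 3196 the expected counts are:
  red: 3196 × 1/4 = 799
  pink: 3196 × 2/4 = 1598
  white: 3196 × 1/4 = 799
χ² = Σ (O − E)² / E
  red: (771 − 799)² / 799 = 0.9812
  pink: (1707 − 1598)² / 1598 = 7.4349
  white: (718 − 799)² / 799 = 8.2115
χ² = 0.9812 + 7.4349 + 8.2115 = 16.6276 ≈ 16.628
Degrees of freedom = 3 − 1 = 2; critical value at α = 0.1 is 4.605.
Since 16.628 > 4.605, we reject the null hypothesis — the data do not fit the 1:2:1 ratio.

16.628; not consistent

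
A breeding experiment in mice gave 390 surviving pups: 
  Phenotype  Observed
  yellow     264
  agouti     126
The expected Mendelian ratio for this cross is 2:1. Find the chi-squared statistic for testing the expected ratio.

0.185

Under the 2:1 hypothesis (Σ ratio = 3, N = 390):
  yellow: 390 × 2/3 = 260
  agouti: 390 × 1/3 = 130
χ² = Σ (O − E)² / E
  yellow: (264 − 260)² / 260 = 0.0615
  agouti: (126 − 130)² / 130 = 0.1231
χ² = 0.0615 + 0.1231 = 0.1846 ≈ 0.185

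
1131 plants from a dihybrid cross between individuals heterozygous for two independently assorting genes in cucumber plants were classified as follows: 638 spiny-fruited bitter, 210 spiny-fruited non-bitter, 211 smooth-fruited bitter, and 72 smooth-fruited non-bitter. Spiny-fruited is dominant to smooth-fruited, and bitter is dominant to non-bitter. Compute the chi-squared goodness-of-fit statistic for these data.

A dihybrid F₂ with independent assortment and complete dominance at both loci gives a 9:3:3:1 phenotypic ratio.
Total ratio parts = 16. Expected numbers out of 1131:
  spiny-fruited bitter: 1131 × 9/16 = 636.1875
  spiny-fruited non-bitter: 1131 × 3/16 = 212.0625
  smooth-fruited bitter: 1131 × 3/16 = 212.0625
  smooth-fruited non-bitter: 1131 × 1/16 = 70.6875
χ² = Σ (O − E)² / E
  spiny-fruited bitter: (638 − 636.1875)² / 636.1875 = 0.0052
  spiny-fruited non-bitter: (210 − 212.0625)² / 212.0625 = 0.0201
  smooth-fruited bitter: (211 − 212.0625)² / 212.0625 = 0.0053
  smooth-fruited non-bitter: (72 − 70.6875)² / 70.6875 = 0.0244
χ² = 0.0052 + 0.0201 + 0.0053 + 0.0244 = 0.055

0.055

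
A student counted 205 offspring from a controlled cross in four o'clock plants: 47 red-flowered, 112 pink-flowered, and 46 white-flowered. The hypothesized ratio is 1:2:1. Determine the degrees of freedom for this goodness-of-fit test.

2

A goodness-of-fit test with 3 phenotype classes has df = 3 − 1 = 2.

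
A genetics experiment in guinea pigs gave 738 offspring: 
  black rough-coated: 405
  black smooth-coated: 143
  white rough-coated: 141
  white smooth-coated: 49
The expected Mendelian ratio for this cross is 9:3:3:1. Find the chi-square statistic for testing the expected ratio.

Under the 9:3:3:1 hypothesis (Σ ratio = 16, N = 738):
  black rough-coated: 738 × 9/16 = 415.125
  black smooth-coated: 738 × 3/16 = 138.375
  white rough-coated: 738 × 3/16 = 138.375
  white smooth-coated: 738 × 1/16 = 46.125
χ² = Σ (O − E)² / E
  black rough-coated: (405 − 415.125)² / 415.125 = 0.2470
  black smooth-coated: (143 − 138.375)² / 138.375 = 0.1546
  white rough-coated: (141 − 138.375)² / 138.375 = 0.0498
  white smooth-coated: (49 − 46.125)² / 46.125 = 0.1792
χ² = 0.2470 + 0.1546 + 0.0498 + 0.1792 = 0.6306 ≈ 0.631

0.631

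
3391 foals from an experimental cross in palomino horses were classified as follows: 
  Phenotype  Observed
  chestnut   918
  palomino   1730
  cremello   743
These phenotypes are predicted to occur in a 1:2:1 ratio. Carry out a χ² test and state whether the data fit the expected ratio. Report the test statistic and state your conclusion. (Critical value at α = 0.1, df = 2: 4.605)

19.467; not consistent

Total ratio parts = 4. Expected numbers out of 3391:
  chestnut: 3391 × 1/4 = 847.75
  palomino: 3391 × 2/4 = 1695.5
  cremello: 3391 × 1/4 = 847.75
χ² = Σ (O − E)² / E
  chestnut: (918 − 847.75)² / 847.75 = 5.8214
  palomino: (1730 − 1695.5)² / 1695.5 = 0.7020
  cremello: (743 − 847.75)² / 847.75 = 12.9432
χ² = 5.8214 + 0.7020 + 12.9432 = 19.4666 ≈ 19.467
Degrees of freedom = 3 − 1 = 2; critical value at α = 0.1 is 4.605.
Since 19.467 > 4.605, we reject the null hypothesis — the data do not fit the 1:2:1 ratio.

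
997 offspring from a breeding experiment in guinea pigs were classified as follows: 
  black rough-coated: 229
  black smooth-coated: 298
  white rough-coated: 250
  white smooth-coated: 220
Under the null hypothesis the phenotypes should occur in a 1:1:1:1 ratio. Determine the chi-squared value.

14.615

Under the 1:1:1:1 hypothesis (Σ ratio = 4, N = 997):
  black rough-coated: 997 × 1/4 = 249.25
  black smooth-coated: 997 × 1/4 = 249.25
  white rough-coated: 997 × 1/4 = 249.25
  white smooth-coated: 997 × 1/4 = 249.25
χ² = Σ (O − E)² / E
  black rough-coated: (229 − 249.25)² / 249.25 = 1.6452
  black smooth-coated: (298 − 249.25)² / 249.25 = 9.5349
  white rough-coated: (250 − 249.25)² / 249.25 = 0.0023
  white smooth-coated: (220 − 249.25)² / 249.25 = 3.4325
χ² = 1.6452 + 9.5349 + 0.0023 + 3.4325 = 14.6149 ≈ 14.615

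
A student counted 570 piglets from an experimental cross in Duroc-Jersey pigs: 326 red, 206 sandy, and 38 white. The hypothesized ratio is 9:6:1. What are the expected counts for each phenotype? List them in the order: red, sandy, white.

320.625, 213.75, 35.625

Under the 9:6:1 hypothesis (Σ ratio = 16, N = 570):
  red: 570 × 9/16 = 320.625
  sandy: 570 × 6/16 = 213.75
  white: 570 × 1/16 = 35.625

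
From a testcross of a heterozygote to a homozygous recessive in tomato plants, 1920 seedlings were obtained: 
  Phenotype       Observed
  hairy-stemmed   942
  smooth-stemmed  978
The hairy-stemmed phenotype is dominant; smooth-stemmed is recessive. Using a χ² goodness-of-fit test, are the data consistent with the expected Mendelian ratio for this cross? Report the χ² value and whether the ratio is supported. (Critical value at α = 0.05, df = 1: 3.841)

0.675; consistent

A testcross of a heterozygote (Aa × aa) gives a 1:1 phenotypic ratio.
The 1:1 ratio has 2 parts, so with N = 1920 the expected counts are:
  hairy-stemmed: 1920 × 1/2 = 960
  smooth-stemmed: 1920 × 1/2 = 960
χ² = Σ (O − E)² / E
  hairy-stemmed: (942 − 960)² / 960 = 0.3375
  smooth-stemmed: (978 − 960)² / 960 = 0.3375
χ² = 0.3375 + 0.3375 = 0.675
Degrees of freedom = 2 − 1 = 1; critical value at α = 0.05 is 3.841.
Since 0.675 < 3.841, we fail to reject the null hypothesis — the data are consistent with the 1:1 ratio.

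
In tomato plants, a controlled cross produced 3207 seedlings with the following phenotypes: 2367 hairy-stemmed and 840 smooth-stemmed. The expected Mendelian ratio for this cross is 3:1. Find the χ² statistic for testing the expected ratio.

Expected counts for N = 3207 under a 3:1 ratio (total parts = 4):
  hairy-stemmed: 3207 × 3/4 = 2405.25
  smooth-stemmed: 3207 × 1/4 = 801.75
χ² = Σ (O − E)² / E
  hairy-stemmed: (2367 − 2405.25)² / 2405.25 = 0.6083
  smooth-stemmed: (840 − 801.75)² / 801.75 = 1.8248
χ² = 0.6083 + 1.8248 = 2.4331 ≈ 2.433

2.433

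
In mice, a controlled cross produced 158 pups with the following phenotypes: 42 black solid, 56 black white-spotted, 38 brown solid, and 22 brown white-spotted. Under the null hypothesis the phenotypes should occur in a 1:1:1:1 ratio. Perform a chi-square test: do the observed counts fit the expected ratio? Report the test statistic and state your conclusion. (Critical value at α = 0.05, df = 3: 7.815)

Under the 1:1:1:1 hypothesis (Σ ratio = 4, N = 158):
  black solid: 158 × 1/4 = 39.5
  black white-spotted: 158 × 1/4 = 39.5
  brown solid: 158 × 1/4 = 39.5
  brown white-spotted: 158 × 1/4 = 39.5
χ² = Σ (O − E)² / E
  black solid: (42 − 39.5)² / 39.5 = 0.1582
  black white-spotted: (56 − 39.5)² / 39.5 = 6.8924
  brown solid: (38 − 39.5)² / 39.5 = 0.0570
  brown white-spotted: (22 − 39.5)² / 39.5 = 7.7532
χ² = 0.1582 + 6.8924 + 0.0570 + 7.7532 = 14.8608 ≈ 14.861
Degrees of freedom = 4 − 1 = 3; critical value at α = 0.05 is 7.815.
Since 14.861 > 7.815, we reject the null hypothesis — the data do not fit the 1:1:1:1 ratio.

14.861; not consistent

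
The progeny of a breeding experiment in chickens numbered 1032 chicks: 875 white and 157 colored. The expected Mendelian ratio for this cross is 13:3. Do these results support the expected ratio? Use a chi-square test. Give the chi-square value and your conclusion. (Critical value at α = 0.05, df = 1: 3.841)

Expected counts for N = 1032 under a 13:3 ratio (total parts = 16):
  white: 1032 × 13/16 = 838.5
  colored: 1032 × 3/16 = 193.5
χ² = Σ (O − E)² / E
  white: (875 − 838.5)² / 838.5 = 1.5888
  colored: (157 − 193.5)² / 193.5 = 6.8850
χ² = 1.5888 + 6.8850 = 8.4738 ≈ 8.474
Degrees of freedom = 2 − 1 = 1; critical value at α = 0.05 is 3.841.
Since 8.474 > 3.841, we reject the null hypothesis — the data do not fit the 13:3 ratio.

8.474; not consistent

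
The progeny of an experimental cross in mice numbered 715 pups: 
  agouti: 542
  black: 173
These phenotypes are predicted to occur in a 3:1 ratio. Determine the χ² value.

0.247

The 3:1 ratio has 4 parts, so with N = 715 the expected counts are:
  agouti: 715 × 3/4 = 536.25
  black: 715 × 1/4 = 178.75
χ² = Σ (O − E)² / E
  agouti: (542 − 536.25)² / 536.25 = 0.0617
  black: (173 − 178.75)² / 178.75 = 0.1850
χ² = 0.0617 + 0.1850 = 0.2467 ≈ 0.247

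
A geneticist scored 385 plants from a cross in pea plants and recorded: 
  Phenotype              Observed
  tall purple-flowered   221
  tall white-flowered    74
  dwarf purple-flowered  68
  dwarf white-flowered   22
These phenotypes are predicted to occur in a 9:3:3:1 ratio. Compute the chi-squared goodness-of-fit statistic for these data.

0.556

Expected counts for N = 385 under a 9:3:3:1 ratio (total parts = 16):
  tall purple-flowered: 385 × 9/16 = 216.5625
  tall white-flowered: 385 × 3/16 = 72.1875
  dwarf purple-flowered: 385 × 3/16 = 72.1875
  dwarf white-flowered: 385 × 1/16 = 24.0625
χ² = Σ (O − E)² / E
  tall purple-flowered: (221 − 216.5625)² / 216.5625 = 0.0909
  tall white-flowered: (74 − 72.1875)² / 72.1875 = 0.0455
  dwarf purple-flowered: (68 − 72.1875)² / 72.1875 = 0.2429
  dwarf white-flowered: (22 − 24.0625)² / 24.0625 = 0.1768
χ² = 0.0909 + 0.0455 + 0.2429 + 0.1768 = 0.5561 ≈ 0.556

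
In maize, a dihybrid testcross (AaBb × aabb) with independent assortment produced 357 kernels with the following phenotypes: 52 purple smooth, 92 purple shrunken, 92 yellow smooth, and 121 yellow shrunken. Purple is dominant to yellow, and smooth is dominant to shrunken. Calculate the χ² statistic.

27.011

A dihybrid testcross with independent assortment gives a 1:1:1:1 ratio.
Expected counts for N = 357 under a 1:1:1:1 ratio (total parts = 4):
  purple smooth: 357 × 1/4 = 89.25
  purple shrunken: 357 × 1/4 = 89.25
  yellow smooth: 357 × 1/4 = 89.25
  yellow shrunken: 357 × 1/4 = 89.25
χ² = Σ (O − E)² / E
  purple smooth: (52 − 89.25)² / 89.25 = 15.5469
  purple shrunken: (92 − 89.25)² / 89.25 = 0.0847
  yellow smooth: (92 − 89.25)² / 89.25 = 0.0847
  yellow shrunken: (121 − 89.25)² / 89.25 = 11.2948
χ² = 15.5469 + 0.0847 + 0.0847 + 11.2948 = 27.0111 ≈ 27.011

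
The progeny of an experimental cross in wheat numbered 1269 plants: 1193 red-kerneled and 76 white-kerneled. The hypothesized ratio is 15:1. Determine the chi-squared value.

The 15:1 ratio has 16 parts, so with N = 1269 the expected counts are:
  red-kerneled: 1269 × 15/16 = 1189.6875
  white-kerneled: 1269 × 1/16 = 79.3125
χ² = Σ (O − E)² / E
  red-kerneled: (1193 − 1189.6875)² / 1189.6875 = 0.0092
  white-kerneled: (76 − 79.3125)² / 79.3125 = 0.1383
χ² = 0.0092 + 0.1383 = 0.1475 ≈ 0.148

0.148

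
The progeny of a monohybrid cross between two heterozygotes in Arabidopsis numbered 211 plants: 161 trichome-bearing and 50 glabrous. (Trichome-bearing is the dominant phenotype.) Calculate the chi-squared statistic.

For a monohybrid cross between heterozygotes with complete dominance, the expected phenotypic ratio is 3:1.
The 3:1 ratio has 4 parts, so with N = 211 the expected counts are:
  trichome-bearing: 211 × 3/4 = 158.25
  glabrous: 211 × 1/4 = 52.75
χ² = Σ (O − E)² / E
  trichome-bearing: (161 − 158.25)² / 158.25 = 0.0478
  glabrous: (50 − 52.75)² / 52.75 = 0.1434
χ² = 0.0478 + 0.1434 = 0.1912 ≈ 0.191

0.191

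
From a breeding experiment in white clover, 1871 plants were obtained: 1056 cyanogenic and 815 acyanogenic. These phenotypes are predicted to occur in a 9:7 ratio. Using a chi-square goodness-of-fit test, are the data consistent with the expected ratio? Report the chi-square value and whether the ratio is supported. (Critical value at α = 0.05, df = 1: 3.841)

Under the 9:7 hypothesis (Σ ratio = 16, N = 1871):
  cyanogenic: 1871 × 9/16 = 1052.4375
  acyanogenic: 1871 × 7/16 = 818.5625
χ² = Σ (O − E)² / E
  cyanogenic: (1056 − 1052.4375)² / 1052.4375 = 0.0121
  acyanogenic: (815 − 818.5625)² / 818.5625 = 0.0155
χ² = 0.0121 + 0.0155 = 0.0276 ≈ 0.028
Degrees of freedom = 2 − 1 = 1; critical value at α = 0.05 is 3.841.
Since 0.028 < 3.841, we fail to reject the null hypothesis — the data are consistent with the 9:7 ratio.

0.028; consistent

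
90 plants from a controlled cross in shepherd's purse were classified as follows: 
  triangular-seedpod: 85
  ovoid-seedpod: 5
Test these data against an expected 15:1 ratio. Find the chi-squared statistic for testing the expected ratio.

The 15:1 ratio has 16 parts, so with N = 90 the expected counts are:
  triangular-seedpod: 90 × 15/16 = 84.375
  ovoid-seedpod: 90 × 1/16 = 5.625
χ² = Σ (O − E)² / E
  triangular-seedpod: (85 − 84.375)² / 84.375 = 0.0046
  ovoid-seedpod: (5 − 5.625)² / 5.625 = 0.0694
χ² = 0.0046 + 0.0694 = 0.074

0.074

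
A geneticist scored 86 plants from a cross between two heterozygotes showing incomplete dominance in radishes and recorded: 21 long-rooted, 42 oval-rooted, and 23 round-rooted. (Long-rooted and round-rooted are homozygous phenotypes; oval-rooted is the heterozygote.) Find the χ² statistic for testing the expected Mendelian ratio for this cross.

0.140

With incomplete dominance, a heterozygote × heterozygote cross gives a 1:2:1 phenotypic ratio.
Under the 1:2:1 hypothesis (Σ ratio = 4, N = 86):
  long-rooted: 86 × 1/4 = 21.5
  oval-rooted: 86 × 2/4 = 43
  round-rooted: 86 × 1/4 = 21.5
χ² = Σ (O − E)² / E
  long-rooted: (21 − 21.5)² / 21.5 = 0.0116
  oval-rooted: (42 − 43)² / 43 = 0.0233
  round-rooted: (23 − 21.5)² / 21.5 = 0.1047
χ² = 0.0116 + 0.0233 + 0.1047 = 0.1396 ≈ 0.140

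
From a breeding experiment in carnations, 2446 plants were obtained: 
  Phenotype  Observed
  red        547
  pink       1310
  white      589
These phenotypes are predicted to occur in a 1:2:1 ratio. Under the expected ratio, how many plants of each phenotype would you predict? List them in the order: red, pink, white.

The 1:2:1 ratio has 4 parts, so with N = 2446 the expected counts are:
  red: 2446 × 1/4 = 611.5
  pink: 2446 × 2/4 = 1223
  white: 2446 × 1/4 = 611.5

611.5, 1223, 611.5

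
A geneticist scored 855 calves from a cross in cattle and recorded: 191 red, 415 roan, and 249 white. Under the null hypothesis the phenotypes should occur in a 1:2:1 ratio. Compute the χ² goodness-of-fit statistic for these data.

8.600

Under the 1:2:1 hypothesis (Σ ratio = 4, N = 855):
  red: 855 × 1/4 = 213.75
  roan: 855 × 2/4 = 427.5
  white: 855 × 1/4 = 213.75
χ² = Σ (O − E)² / E
  red: (191 − 213.75)² / 213.75 = 2.4213
  roan: (415 − 427.5)² / 427.5 = 0.3655
  white: (249 − 213.75)² / 213.75 = 5.8132
χ² = 2.4213 + 0.3655 + 5.8132 = 8.600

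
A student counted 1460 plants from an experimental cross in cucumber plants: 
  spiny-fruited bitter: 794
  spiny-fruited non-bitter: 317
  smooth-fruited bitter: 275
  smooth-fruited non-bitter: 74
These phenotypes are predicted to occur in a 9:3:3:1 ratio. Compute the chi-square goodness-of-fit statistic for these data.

11.004

The 9:3:3:1 ratio has 16 parts, so with N = 1460 the expected counts are:
  spiny-fruited bitter: 1460 × 9/16 = 821.25
  spiny-fruited non-bitter: 1460 × 3/16 = 273.75
  smooth-fruited bitter: 1460 × 3/16 = 273.75
  smooth-fruited non-bitter: 1460 × 1/16 = 91.25
χ² = Σ (O − E)² / E
  spiny-fruited bitter: (794 − 821.25)² / 821.25 = 0.9042
  spiny-fruited non-bitter: (317 − 273.75)² / 273.75 = 6.8331
  smooth-fruited bitter: (275 − 273.75)² / 273.75 = 0.0057
  smooth-fruited non-bitter: (74 − 91.25)² / 91.25 = 3.2610
χ² = 0.9042 + 6.8331 + 0.0057 + 3.2610 = 11.004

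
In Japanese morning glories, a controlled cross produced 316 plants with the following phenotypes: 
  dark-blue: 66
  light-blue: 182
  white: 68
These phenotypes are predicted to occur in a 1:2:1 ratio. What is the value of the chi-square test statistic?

7.316

Total ratio parts = 4. Expected numbers out of 316:
  dark-blue: 316 × 1/4 = 79
  light-blue: 316 × 2/4 = 158
  white: 316 × 1/4 = 79
χ² = Σ (O − E)² / E
  dark-blue: (66 − 79)² / 79 = 2.1392
  light-blue: (182 − 158)² / 158 = 3.6456
  white: (68 − 79)² / 79 = 1.5316
χ² = 2.1392 + 3.6456 + 1.5316 = 7.3164 ≈ 7.316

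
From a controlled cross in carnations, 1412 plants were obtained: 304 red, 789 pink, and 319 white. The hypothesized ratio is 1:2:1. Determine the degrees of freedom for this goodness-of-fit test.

2

A goodness-of-fit test with 3 phenotype classes has df = 3 − 1 = 2.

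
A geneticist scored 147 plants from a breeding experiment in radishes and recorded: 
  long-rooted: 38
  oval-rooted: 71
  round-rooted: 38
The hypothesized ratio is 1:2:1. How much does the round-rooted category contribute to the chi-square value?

The 1:2:1 ratio has 4 parts, so with N = 147 the expected counts are:
  long-rooted: 147 × 1/4 = 36.75
  oval-rooted: 147 × 2/4 = 73.5
  round-rooted: 147 × 1/4 = 36.75
Contribution of round-rooted: (38 − 36.75)² / 36.75 = 0.0425

0.043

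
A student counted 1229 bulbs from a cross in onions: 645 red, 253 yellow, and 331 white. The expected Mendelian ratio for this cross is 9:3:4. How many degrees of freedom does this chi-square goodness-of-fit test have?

A goodness-of-fit test with 3 phenotype classes has df = 3 − 1 = 2.

2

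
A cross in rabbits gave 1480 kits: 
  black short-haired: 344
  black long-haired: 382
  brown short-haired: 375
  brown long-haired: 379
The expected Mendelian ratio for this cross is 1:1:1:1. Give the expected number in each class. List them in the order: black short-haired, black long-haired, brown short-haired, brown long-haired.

The 1:1:1:1 ratio has 4 parts, so with N = 1480 the expected counts are:
  black short-haired: 1480 × 1/4 = 370
  black long-haired: 1480 × 1/4 = 370
  brown short-haired: 1480 × 1/4 = 370
  brown long-haired: 1480 × 1/4 = 370

370, 370, 370, 370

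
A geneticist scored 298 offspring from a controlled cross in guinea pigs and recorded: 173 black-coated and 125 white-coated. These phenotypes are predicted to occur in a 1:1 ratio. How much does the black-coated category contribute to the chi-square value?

Total ratio parts = 2. Expected numbers out of 298:
  black-coated: 298 × 1/2 = 149
  white-coated: 298 × 1/2 = 149
Contribution of black-coated: (173 − 149)² / 149 = 3.8658

3.866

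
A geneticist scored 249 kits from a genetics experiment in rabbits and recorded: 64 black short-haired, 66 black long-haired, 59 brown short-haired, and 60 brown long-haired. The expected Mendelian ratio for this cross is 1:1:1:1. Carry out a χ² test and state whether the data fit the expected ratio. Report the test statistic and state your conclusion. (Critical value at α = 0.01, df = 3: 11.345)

0.526; consistent

Expected counts for N = 249 under a 1:1:1:1 ratio (total parts = 4):
  black short-haired: 249 × 1/4 = 62.25
  black long-haired: 249 × 1/4 = 62.25
  brown short-haired: 249 × 1/4 = 62.25
  brown long-haired: 249 × 1/4 = 62.25
χ² = Σ (O − E)² / E
  black short-haired: (64 − 62.25)² / 62.25 = 0.0492
  black long-haired: (66 − 62.25)² / 62.25 = 0.2259
  brown short-haired: (59 − 62.25)² / 62.25 = 0.1697
  brown long-haired: (60 − 62.25)² / 62.25 = 0.0813
χ² = 0.0492 + 0.2259 + 0.1697 + 0.0813 = 0.5261 ≈ 0.526
Degrees of freedom = 4 − 1 = 3; critical value at α = 0.01 is 11.345.
Since 0.526 < 11.345, we fail to reject the null hypothesis — the data are consistent with the 1:1:1:1 ratio.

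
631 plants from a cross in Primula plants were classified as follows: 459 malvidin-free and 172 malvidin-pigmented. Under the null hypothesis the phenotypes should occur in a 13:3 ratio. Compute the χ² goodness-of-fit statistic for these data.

Total ratio parts = 16. Expected numbers out of 631:
  malvidin-free: 631 × 13/16 = 512.6875
  malvidin-pigmented: 631 × 3/16 = 118.3125
χ² = Σ (O − E)² / E
  malvidin-free: (459 − 512.6875)² / 512.6875 = 5.6220
  malvidin-pigmented: (172 − 118.3125)² / 118.3125 = 24.3622
χ² = 5.6220 + 24.3622 = 29.9842 ≈ 29.984

29.984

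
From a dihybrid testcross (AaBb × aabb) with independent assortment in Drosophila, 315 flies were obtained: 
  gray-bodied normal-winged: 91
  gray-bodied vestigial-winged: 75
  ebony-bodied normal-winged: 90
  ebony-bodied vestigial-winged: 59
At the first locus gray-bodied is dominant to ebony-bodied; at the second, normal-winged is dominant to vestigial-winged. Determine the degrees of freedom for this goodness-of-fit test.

3

A dihybrid testcross with independent assortment gives a 1:1:1:1 ratio.
A goodness-of-fit test with 4 phenotype classes has df = 4 − 1 = 3.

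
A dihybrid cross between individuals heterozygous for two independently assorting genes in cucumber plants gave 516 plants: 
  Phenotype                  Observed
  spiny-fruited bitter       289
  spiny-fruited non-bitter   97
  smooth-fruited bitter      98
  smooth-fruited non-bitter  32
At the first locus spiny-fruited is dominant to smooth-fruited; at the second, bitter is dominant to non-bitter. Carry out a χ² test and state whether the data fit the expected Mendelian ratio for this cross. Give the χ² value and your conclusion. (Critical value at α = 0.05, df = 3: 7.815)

A dihybrid F₂ with independent assortment and complete dominance at both loci gives a 9:3:3:1 phenotypic ratio.
Expected counts for N = 516 under a 9:3:3:1 ratio (total parts = 16):
  spiny-fruited bitter: 516 × 9/16 = 290.25
  spiny-fruited non-bitter: 516 × 3/16 = 96.75
  smooth-fruited bitter: 516 × 3/16 = 96.75
  smooth-fruited non-bitter: 516 × 1/16 = 32.25
χ² = Σ (O − E)² / E
  spiny-fruited bitter: (289 − 290.25)² / 290.25 = 0.0054
  spiny-fruited non-bitter: (97 − 96.75)² / 96.75 = 0.0006
  smooth-fruited bitter: (98 − 96.75)² / 96.75 = 0.0161
  smooth-fruited non-bitter: (32 − 32.25)² / 32.25 = 0.0019
χ² = 0.0054 + 0.0006 + 0.0161 + 0.0019 = 0.024
Degrees of freedom = 4 − 1 = 3; critical value at α = 0.05 is 7.815.
Since 0.024 < 7.815, we fail to reject the null hypothesis — the data are consistent with the 9:3:3:1 ratio.

0.024; consistent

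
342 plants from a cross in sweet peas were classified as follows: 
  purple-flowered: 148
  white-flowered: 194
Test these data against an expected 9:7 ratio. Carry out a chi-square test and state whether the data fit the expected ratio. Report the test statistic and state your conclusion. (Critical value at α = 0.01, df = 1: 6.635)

23.396; not consistent

Total ratio parts = 16. Expected numbers out of 342:
  purple-flowered: 342 × 9/16 = 192.375
  white-flowered: 342 × 7/16 = 149.625
χ² = Σ (O − E)² / E
  purple-flowered: (148 − 192.375)² / 192.375 = 10.2359
  white-flowered: (194 − 149.625)² / 149.625 = 13.1605
χ² = 10.2359 + 13.1605 = 23.3964 ≈ 23.396
Degrees of freedom = 2 − 1 = 1; critical value at α = 0.01 is 6.635.
Since 23.396 > 6.635, we reject the null hypothesis — the data do not fit the 9:7 ratio.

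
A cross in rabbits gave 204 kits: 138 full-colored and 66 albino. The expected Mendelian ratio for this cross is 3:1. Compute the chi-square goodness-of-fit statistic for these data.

5.882

Under the 3:1 hypothesis (Σ ratio = 4, N = 204):
  full-colored: 204 × 3/4 = 153
  albino: 204 × 1/4 = 51
χ² = Σ (O − E)² / E
  full-colored: (138 − 153)² / 153 = 1.4706
  albino: (66 − 51)² / 51 = 4.4118
χ² = 1.4706 + 4.4118 = 5.8824 ≈ 5.882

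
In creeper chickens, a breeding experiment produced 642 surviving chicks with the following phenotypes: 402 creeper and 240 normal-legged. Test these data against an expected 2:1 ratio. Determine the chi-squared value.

Total ratio parts = 3. Expected numbers out of 642:
  creeper: 642 × 2/3 = 428
  normal-legged: 642 × 1/3 = 214
χ² = Σ (O − E)² / E
  creeper: (402 − 428)² / 428 = 1.5794
  normal-legged: (240 − 214)² / 214 = 3.1589
χ² = 1.5794 + 3.1589 = 4.7383 ≈ 4.738

4.738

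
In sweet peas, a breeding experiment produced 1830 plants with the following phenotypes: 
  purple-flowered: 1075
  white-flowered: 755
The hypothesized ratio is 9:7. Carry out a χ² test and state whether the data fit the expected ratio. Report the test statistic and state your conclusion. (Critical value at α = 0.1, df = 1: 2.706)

Total ratio parts = 16. Expected numbers out of 1830:
  purple-flowered: 1830 × 9/16 = 1029.375
  white-flowered: 1830 × 7/16 = 800.625
χ² = Σ (O − E)² / E
  purple-flowered: (1075 − 1029.375)² / 1029.375 = 2.0222
  white-flowered: (755 − 800.625)² / 800.625 = 2.6000
χ² = 2.0222 + 2.6000 = 4.6222 ≈ 4.622
Degrees of freedom = 2 − 1 = 1; critical value at α = 0.1 is 2.706.
Since 4.622 > 2.706, we reject the null hypothesis — the data do not fit the 9:7 ratio.

4.622; not consistent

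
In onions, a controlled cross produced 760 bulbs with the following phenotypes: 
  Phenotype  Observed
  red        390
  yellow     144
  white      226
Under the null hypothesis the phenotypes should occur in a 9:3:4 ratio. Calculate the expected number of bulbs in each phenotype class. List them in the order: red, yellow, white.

427.5, 142.5, 190

Total ratio parts = 16. Expected numbers out of 760:
  red: 760 × 9/16 = 427.5
  yellow: 760 × 3/16 = 142.5
  white: 760 × 4/16 = 190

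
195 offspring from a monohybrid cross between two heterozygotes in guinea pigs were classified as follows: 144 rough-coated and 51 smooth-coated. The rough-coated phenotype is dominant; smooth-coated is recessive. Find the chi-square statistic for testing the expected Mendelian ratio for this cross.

0.138

For a monohybrid cross between heterozygotes with complete dominance, the expected phenotypic ratio is 3:1.
The 3:1 ratio has 4 parts, so with N = 195 the expected counts are:
  rough-coated: 195 × 3/4 = 146.25
  smooth-coated: 195 × 1/4 = 48.75
χ² = Σ (O − E)² / E
  rough-coated: (144 − 146.25)² / 146.25 = 0.0346
  smooth-coated: (51 − 48.75)² / 48.75 = 0.1038
χ² = 0.0346 + 0.1038 = 0.1384 ≈ 0.138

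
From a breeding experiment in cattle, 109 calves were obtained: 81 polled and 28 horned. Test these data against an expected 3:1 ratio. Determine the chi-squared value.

0.028

Under the 3:1 hypothesis (Σ ratio = 4, N = 109):
  polled: 109 × 3/4 = 81.75
  horned: 109 × 1/4 = 27.25
χ² = Σ (O − E)² / E
  polled: (81 − 81.75)² / 81.75 = 0.0069
  horned: (28 − 27.25)² / 27.25 = 0.0206
χ² = 0.0069 + 0.0206 = 0.0275 ≈ 0.028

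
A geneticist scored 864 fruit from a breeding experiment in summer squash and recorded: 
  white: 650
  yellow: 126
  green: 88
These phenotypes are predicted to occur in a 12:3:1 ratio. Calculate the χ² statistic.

Expected counts for N = 864 under a 12:3:1 ratio (total parts = 16):
  white: 864 × 12/16 = 648
  yellow: 864 × 3/16 = 162
  green: 864 × 1/16 = 54
χ² = Σ (O − E)² / E
  white: (650 − 648)² / 648 = 0.0062
  yellow: (126 − 162)² / 162 = 8.0000
  green: (88 − 54)² / 54 = 21.4074
χ² = 0.0062 + 8.0000 + 21.4074 = 29.4136 ≈ 29.414

29.414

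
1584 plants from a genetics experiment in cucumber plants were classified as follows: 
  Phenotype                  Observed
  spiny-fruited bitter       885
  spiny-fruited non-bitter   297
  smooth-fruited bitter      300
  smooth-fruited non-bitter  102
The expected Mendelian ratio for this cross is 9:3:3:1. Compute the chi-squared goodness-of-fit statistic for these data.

The 9:3:3:1 ratio has 16 parts, so with N = 1584 the expected counts are:
  spiny-fruited bitter: 1584 × 9/16 = 891
  spiny-fruited non-bitter: 1584 × 3/16 = 297
  smooth-fruited bitter: 1584 × 3/16 = 297
  smooth-fruited non-bitter: 1584 × 1/16 = 99
χ² = Σ (O − E)² / E
  spiny-fruited bitter: (885 − 891)² / 891 = 0.0404
  spiny-fruited non-bitter: (297 − 297)² / 297 = 0.0000
  smooth-fruited bitter: (300 − 297)² / 297 = 0.0303
  smooth-fruited non-bitter: (102 − 99)² / 99 = 0.0909
χ² = 0.0404 + 0.0000 + 0.0303 + 0.0909 = 0.1616 ≈ 0.162

0.162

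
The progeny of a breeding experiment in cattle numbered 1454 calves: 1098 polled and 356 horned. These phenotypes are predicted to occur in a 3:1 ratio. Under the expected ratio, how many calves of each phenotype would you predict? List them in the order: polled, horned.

Under the 3:1 hypothesis (Σ ratio = 4, N = 1454):
  polled: 1454 × 3/4 = 1090.5
  horned: 1454 × 1/4 = 363.5

1090.5, 363.5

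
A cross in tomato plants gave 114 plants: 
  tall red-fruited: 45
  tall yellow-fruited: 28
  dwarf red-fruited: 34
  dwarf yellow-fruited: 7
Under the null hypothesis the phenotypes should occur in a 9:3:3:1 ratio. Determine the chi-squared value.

15.216

The 9:3:3:1 ratio has 16 parts, so with N = 114 the expected counts are:
  tall red-fruited: 114 × 9/16 = 64.125
  tall yellow-fruited: 114 × 3/16 = 21.375
  dwarf red-fruited: 114 × 3/16 = 21.375
  dwarf yellow-fruited: 114 × 1/16 = 7.125
χ² = Σ (O − E)² / E
  tall red-fruited: (45 − 64.125)² / 64.125 = 5.7039
  tall yellow-fruited: (28 − 21.375)² / 21.375 = 2.0534
  dwarf red-fruited: (34 − 21.375)² / 21.375 = 7.4569
  dwarf yellow-fruited: (7 − 7.125)² / 7.125 = 0.0022
χ² = 5.7039 + 2.0534 + 7.4569 + 0.0022 = 15.2164 ≈ 15.216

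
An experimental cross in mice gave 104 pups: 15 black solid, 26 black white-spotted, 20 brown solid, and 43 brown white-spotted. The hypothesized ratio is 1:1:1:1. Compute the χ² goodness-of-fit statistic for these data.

Under the 1:1:1:1 hypothesis (Σ ratio = 4, N = 104):
  black solid: 104 × 1/4 = 26
  black white-spotted: 104 × 1/4 = 26
  brown solid: 104 × 1/4 = 26
  brown white-spotted: 104 × 1/4 = 26
χ² = Σ (O − E)² / E
  black solid: (15 − 26)² / 26 = 4.6538
  black white-spotted: (26 − 26)² / 26 = 0.0000
  brown solid: (20 − 26)² / 26 = 1.3846
  brown white-spotted: (43 − 26)² / 26 = 11.1154
χ² = 4.6538 + 0.0000 + 1.3846 + 11.1154 = 17.1538 ≈ 17.154

17.154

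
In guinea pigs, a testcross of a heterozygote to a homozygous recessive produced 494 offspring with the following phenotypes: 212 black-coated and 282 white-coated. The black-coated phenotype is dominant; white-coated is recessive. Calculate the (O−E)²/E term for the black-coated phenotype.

A testcross of a heterozygote (Aa × aa) gives a 1:1 phenotypic ratio.
The 1:1 ratio has 2 parts, so with N = 494 the expected counts are:
  black-coated: 494 × 1/2 = 247
  white-coated: 494 × 1/2 = 247
Contribution of black-coated: (212 − 247)² / 247 = 4.9595

4.960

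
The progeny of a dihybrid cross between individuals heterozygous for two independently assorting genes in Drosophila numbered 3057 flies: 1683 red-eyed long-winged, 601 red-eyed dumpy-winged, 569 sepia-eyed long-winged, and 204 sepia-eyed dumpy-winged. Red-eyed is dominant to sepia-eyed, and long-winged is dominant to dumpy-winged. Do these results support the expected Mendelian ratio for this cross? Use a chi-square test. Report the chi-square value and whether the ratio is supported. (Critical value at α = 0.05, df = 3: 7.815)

3.034; consistent

A dihybrid F₂ with independent assortment and complete dominance at both loci gives a 9:3:3:1 phenotypic ratio.
Under the 9:3:3:1 hypothesis (Σ ratio = 16, N = 3057):
  red-eyed long-winged: 3057 × 9/16 = 1719.5625
  red-eyed dumpy-winged: 3057 × 3/16 = 573.1875
  sepia-eyed long-winged: 3057 × 3/16 = 573.1875
  sepia-eyed dumpy-winged: 3057 × 1/16 = 191.0625
χ² = Σ (O − E)² / E
  red-eyed long-winged: (1683 − 1719.5625)² / 1719.5625 = 0.7774
  red-eyed dumpy-winged: (601 − 573.1875)² / 573.1875 = 1.3495
  sepia-eyed long-winged: (569 − 573.1875)² / 573.1875 = 0.0306
  sepia-eyed dumpy-winged: (204 − 191.0625)² / 191.0625 = 0.8760
χ² = 0.7774 + 1.3495 + 0.0306 + 0.8760 = 3.0335 ≈ 3.034
Degrees of freedom = 4 − 1 = 3; critical value at α = 0.05 is 7.815.
Since 3.034 < 7.815, we fail to reject the null hypothesis — the data are consistent with the 9:3:3:1 ratio.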